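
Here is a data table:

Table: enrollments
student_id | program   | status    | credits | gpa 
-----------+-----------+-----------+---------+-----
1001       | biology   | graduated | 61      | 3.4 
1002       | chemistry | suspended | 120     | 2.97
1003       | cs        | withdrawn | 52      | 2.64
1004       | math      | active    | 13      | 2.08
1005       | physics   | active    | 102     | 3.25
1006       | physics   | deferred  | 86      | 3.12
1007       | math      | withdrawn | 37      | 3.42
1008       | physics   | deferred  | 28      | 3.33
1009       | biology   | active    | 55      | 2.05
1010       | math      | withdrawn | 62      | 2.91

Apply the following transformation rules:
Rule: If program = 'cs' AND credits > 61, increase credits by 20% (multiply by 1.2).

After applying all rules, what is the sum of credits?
616

Step 1: Find records where program = 'cs' AND credits > 61
Step 2: 0 records match, summing to 0
Step 3: After multiplier: 0 × 1.2 = 0.0
Step 4: Unaffected records sum: 616
Step 5: Final sum = 0.0 + 616 = 616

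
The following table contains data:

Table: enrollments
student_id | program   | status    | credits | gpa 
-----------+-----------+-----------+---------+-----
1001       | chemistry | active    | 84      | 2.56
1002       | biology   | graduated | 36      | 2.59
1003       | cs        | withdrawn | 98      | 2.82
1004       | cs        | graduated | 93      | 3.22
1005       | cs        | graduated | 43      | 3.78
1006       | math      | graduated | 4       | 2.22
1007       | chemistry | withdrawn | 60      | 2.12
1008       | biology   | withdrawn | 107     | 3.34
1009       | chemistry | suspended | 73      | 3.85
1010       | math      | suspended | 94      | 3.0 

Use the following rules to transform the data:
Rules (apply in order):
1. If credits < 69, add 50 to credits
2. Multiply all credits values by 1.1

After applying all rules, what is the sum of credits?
981.2

Step 1: Apply Rule 1 - Add 50 to records with credits < 69
  - 4 records affected: 143 + (4 × 50) = 343
  - Unaffected records: 549
  - Sum after Rule 1: 892
Step 2: Apply Rule 2 - Multiply all by 1.1
  - 892 × 1.1 = 981.2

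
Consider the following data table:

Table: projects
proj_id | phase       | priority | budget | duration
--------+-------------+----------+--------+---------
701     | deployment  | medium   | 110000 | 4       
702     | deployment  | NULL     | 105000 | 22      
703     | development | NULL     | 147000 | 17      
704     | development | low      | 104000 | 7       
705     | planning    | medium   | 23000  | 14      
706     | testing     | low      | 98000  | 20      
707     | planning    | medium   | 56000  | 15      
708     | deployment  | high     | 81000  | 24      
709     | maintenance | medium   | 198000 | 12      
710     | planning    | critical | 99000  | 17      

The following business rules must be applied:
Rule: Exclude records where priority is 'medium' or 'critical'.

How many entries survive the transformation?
5

Step 1: Count records to exclude
  - 4 (medium) + 1 (critical) = 5 records
Step 2: Total records: 10
Step 3: Remaining = 10 - 5 = 5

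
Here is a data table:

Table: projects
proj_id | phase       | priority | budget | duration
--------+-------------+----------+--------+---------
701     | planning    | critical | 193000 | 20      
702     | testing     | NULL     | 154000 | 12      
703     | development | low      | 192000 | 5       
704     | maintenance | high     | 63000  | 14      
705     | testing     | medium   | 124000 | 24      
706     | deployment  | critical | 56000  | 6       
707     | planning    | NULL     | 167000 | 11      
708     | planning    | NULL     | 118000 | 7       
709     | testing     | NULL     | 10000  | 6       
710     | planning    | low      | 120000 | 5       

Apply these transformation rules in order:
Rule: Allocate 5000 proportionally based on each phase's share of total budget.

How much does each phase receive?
deployment: 233.92, development: 802.01, maintenance: 263.16, planning: 2497.91, testing: 1203.01

Step 1: Calculate total budget = 1197000
Step 2: Calculate each phase's proportion:
  deployment: 56000/1197000 = 4.68% → 233.92
  development: 192000/1197000 = 16.04% → 802.01
  maintenance: 63000/1197000 = 5.26% → 263.16
  planning: 598000/1197000 = 49.96% → 2497.91
  testing: 288000/1197000 = 24.06% → 1203.01
Step 3: Verify: sum of allocations ≈ 5000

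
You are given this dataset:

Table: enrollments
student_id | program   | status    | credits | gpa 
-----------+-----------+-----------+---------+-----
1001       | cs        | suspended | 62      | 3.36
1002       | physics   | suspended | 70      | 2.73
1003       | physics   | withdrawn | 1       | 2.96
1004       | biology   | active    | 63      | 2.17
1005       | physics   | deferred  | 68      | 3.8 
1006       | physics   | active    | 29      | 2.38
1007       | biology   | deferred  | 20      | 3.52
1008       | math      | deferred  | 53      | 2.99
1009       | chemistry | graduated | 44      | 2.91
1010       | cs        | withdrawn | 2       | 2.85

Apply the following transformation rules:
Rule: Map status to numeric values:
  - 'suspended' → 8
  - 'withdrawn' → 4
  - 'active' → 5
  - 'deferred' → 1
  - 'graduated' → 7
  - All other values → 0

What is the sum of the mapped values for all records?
44

Step 1: Apply mapping to each record
Step 2: Count by status:
  'suspended': 2 records × 8 = 16
  'withdrawn': 2 records × 4 = 8
  'active': 2 records × 5 = 10
  'deferred': 3 records × 1 = 3
  'graduated': 1 records × 7 = 7
Step 3: Sum all mapped values = 44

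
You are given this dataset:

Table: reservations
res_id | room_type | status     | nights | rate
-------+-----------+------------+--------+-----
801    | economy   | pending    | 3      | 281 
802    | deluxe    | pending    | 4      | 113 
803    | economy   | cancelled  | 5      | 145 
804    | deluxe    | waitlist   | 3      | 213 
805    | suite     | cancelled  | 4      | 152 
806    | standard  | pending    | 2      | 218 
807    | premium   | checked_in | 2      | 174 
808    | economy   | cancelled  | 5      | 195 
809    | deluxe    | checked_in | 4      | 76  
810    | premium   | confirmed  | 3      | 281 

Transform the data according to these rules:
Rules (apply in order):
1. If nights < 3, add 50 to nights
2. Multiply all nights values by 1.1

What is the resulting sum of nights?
148.5

Step 1: Apply Rule 1 - Add 50 to records with nights < 3
  - 2 records affected: 4 + (2 × 50) = 104
  - Unaffected records: 31
  - Sum after Rule 1: 135
Step 2: Apply Rule 2 - Multiply all by 1.1
  - 135 × 1.1 = 148.5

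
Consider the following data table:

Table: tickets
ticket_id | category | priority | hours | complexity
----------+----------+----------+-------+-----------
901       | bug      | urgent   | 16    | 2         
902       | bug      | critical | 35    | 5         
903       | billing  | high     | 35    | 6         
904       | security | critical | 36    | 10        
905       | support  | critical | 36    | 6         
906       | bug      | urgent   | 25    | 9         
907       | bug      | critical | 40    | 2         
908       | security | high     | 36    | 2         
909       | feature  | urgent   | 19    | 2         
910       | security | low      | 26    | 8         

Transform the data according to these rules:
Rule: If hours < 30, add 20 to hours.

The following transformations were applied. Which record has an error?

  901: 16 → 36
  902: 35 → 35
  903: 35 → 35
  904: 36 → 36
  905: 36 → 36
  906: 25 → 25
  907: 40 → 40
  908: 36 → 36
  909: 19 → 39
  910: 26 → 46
Record 906 has an error. The correct transformed value should be 45, not 25.

Step 1: Check each record against the rule
Step 2: Record 906 has hours = 25
Step 3: Since 25 < 30, the bonus should have been applied
Step 4: Correct value = 45, but claimed value = 25
Conclusion: Record 906 has the error.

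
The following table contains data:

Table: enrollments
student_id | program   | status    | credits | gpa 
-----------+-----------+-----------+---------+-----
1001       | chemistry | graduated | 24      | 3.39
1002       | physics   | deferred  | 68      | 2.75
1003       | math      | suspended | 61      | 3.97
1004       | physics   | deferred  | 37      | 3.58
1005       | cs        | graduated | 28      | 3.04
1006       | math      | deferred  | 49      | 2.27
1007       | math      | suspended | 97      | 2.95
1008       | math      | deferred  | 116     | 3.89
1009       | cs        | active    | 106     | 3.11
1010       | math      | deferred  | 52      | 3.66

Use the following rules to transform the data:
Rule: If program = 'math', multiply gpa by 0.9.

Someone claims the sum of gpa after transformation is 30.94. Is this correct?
Yes, the result is correct.

Step 1: Calculate the correct sum after transformation
Step 2: Apply multiplier 0.9 to records where program = 'math'
Step 3: Correct result = 30.94
Step 4: Claimed result = 30.94
Step 5: 30.94 = 30.94 ✓
Conclusion: The claimed result is correct.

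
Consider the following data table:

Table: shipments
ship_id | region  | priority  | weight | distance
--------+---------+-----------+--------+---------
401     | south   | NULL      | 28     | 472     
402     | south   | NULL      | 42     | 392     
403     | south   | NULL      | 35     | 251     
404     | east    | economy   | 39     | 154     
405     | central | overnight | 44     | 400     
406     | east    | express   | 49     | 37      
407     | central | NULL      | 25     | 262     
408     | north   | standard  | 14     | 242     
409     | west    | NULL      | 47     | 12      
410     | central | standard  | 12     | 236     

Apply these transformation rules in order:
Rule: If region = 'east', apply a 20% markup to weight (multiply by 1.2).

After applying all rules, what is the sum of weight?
352.6

Step 1: Records with region = 'east' have total weight = 88
Step 2: Apply multiplier: 88 × 1.2 = 105.6
Step 3: Other records total: 247
Step 4: Final sum = 105.6 + 247 = 352.6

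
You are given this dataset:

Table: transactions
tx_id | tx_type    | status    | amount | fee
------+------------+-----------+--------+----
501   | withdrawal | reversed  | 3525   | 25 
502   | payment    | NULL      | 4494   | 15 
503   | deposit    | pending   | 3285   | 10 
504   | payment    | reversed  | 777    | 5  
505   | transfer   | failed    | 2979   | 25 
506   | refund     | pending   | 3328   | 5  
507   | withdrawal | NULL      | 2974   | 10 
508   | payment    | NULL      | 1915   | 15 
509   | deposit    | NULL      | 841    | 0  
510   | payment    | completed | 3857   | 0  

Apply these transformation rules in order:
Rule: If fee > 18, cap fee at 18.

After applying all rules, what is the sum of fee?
96

Step 1: 2 records have fee > 18
Step 2: These records originally summed to 50
Step 3: After capping: 2 × 18 = 36
Step 4: Unaffected records sum: 60
Step 5: Final sum = 36 + 60 = 96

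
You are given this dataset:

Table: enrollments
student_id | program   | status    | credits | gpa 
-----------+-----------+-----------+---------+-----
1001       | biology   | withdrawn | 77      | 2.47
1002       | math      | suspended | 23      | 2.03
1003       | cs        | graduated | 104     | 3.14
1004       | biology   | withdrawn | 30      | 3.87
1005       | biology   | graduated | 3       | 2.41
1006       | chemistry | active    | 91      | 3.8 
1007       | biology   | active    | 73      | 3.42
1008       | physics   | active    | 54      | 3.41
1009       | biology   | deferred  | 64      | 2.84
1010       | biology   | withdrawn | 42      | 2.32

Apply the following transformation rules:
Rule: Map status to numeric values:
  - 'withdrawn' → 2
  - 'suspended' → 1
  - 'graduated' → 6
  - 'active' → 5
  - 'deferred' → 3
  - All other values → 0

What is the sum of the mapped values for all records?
37

Step 1: Apply mapping to each record
Step 2: Count by status:
  'withdrawn': 3 records × 2 = 6
  'suspended': 1 records × 1 = 1
  'graduated': 2 records × 6 = 12
  'active': 3 records × 5 = 15
  'deferred': 1 records × 3 = 3
Step 3: Sum all mapped values = 37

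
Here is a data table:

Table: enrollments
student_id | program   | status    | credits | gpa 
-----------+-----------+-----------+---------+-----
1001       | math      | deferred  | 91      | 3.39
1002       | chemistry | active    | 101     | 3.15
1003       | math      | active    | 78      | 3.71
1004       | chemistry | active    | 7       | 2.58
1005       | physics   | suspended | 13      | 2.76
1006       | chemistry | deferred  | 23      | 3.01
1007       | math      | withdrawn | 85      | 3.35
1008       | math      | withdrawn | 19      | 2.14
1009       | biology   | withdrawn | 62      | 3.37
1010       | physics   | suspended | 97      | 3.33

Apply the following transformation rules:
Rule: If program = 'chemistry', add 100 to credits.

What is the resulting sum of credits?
876

Step 1: Count records where program = 'chemistry': 3
Step 2: Total bonus added: 3 × 100 = 300
Step 3: Original sum of credits: 576
Step 4: Final sum = 576 + 300 = 876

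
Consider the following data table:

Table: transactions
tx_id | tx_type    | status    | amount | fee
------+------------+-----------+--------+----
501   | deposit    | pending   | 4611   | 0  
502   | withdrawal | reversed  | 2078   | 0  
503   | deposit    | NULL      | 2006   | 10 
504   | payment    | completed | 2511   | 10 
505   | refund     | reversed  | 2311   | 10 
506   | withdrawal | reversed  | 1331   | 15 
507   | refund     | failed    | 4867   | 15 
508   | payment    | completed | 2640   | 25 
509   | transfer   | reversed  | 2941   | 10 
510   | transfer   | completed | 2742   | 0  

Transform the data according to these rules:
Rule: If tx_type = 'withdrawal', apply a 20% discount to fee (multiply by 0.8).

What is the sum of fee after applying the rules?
92.0

Step 1: Records with tx_type = 'withdrawal' have total fee = 15
Step 2: Apply multiplier: 15 × 0.8 = 12.0
Step 3: Other records total: 80
Step 4: Final sum = 12.0 + 80 = 92.0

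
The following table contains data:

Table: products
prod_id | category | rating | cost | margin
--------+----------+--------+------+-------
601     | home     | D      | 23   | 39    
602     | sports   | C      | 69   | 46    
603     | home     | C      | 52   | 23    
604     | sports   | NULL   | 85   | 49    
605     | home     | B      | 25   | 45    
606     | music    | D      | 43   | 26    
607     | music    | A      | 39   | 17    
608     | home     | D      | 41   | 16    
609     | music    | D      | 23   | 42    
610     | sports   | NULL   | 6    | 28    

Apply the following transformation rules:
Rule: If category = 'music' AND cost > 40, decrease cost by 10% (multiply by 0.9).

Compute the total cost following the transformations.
401.7

Step 1: Find records where category = 'music' AND cost > 40
Step 2: 1 records match, summing to 43
Step 3: After multiplier: 43 × 0.9 = 38.7
Step 4: Unaffected records sum: 363
Step 5: Final sum = 38.7 + 363 = 401.7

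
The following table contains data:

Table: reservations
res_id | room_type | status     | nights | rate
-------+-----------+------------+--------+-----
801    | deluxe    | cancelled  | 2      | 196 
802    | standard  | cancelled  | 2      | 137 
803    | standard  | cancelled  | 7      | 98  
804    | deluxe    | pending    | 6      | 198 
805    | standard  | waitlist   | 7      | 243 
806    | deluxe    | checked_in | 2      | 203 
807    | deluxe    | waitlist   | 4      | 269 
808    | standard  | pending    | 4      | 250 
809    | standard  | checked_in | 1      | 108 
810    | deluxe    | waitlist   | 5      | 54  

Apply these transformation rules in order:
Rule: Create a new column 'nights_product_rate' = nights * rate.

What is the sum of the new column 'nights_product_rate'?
7101

Step 1: For each record, compute nights * rate
Example calculations:
  2 * 196 = 392
  2 * 137 = 274
  7 * 98 = 686
  ...
Step 2: Sum all derived values
Step 3: Total = 7101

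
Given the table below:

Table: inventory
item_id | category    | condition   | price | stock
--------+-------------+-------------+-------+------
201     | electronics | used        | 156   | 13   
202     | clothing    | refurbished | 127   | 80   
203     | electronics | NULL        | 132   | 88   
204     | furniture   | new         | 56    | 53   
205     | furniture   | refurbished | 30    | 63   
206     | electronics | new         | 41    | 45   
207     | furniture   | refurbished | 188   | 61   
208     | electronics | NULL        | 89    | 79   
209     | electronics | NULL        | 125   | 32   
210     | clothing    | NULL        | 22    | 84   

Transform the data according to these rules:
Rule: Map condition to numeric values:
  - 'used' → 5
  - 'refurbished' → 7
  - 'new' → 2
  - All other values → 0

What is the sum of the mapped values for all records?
30

Step 1: Apply mapping to each record
Step 2: Count by status:
  'used': 1 records × 5 = 5
  'refurbished': 3 records × 7 = 21
  'new': 2 records × 2 = 4
Step 3: Sum all mapped values = 30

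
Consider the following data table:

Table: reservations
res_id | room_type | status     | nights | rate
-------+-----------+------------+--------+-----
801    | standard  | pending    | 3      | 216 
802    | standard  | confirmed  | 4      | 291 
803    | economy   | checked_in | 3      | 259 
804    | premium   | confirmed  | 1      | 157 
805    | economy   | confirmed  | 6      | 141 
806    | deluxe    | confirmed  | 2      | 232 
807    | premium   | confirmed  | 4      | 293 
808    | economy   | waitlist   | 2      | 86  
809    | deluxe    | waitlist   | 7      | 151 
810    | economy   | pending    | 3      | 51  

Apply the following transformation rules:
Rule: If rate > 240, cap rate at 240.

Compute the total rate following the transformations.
1754

Step 1: 3 records have rate > 240
Step 2: These records originally summed to 843
Step 3: After capping: 3 × 240 = 720
Step 4: Unaffected records sum: 1034
Step 5: Final sum = 720 + 1034 = 1754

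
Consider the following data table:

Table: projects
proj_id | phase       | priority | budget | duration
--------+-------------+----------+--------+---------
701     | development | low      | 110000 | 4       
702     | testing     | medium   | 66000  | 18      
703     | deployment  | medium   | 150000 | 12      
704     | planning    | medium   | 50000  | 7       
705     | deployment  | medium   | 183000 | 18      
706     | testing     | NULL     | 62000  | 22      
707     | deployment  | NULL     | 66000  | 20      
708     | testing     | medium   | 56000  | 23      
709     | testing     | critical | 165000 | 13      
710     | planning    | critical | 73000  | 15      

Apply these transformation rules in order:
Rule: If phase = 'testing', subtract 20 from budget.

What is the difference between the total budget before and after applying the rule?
80

Step 1: Original sum of budget = 981000
Step 2: 4 records have phase = 'testing'
Step 3: Each affected record changes by -20
Step 4: Total change = 4 × -20 = -80
Step 5: New sum = 981000 + -80 = 980920
Step 6: Difference = |980920 - 981000| = 80
        (Sum decreased by 80)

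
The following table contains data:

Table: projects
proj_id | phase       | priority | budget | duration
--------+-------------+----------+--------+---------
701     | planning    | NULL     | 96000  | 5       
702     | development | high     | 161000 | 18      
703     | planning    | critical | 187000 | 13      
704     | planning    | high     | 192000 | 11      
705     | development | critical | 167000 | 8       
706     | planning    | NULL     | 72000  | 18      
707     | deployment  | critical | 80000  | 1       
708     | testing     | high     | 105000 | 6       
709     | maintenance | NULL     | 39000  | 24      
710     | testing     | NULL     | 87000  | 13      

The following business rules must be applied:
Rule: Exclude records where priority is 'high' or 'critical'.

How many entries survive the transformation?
4

Step 1: Count records to exclude
  - 3 (high) + 3 (critical) = 6 records
Step 2: Total records: 10
Step 3: Remaining = 10 - 6 = 4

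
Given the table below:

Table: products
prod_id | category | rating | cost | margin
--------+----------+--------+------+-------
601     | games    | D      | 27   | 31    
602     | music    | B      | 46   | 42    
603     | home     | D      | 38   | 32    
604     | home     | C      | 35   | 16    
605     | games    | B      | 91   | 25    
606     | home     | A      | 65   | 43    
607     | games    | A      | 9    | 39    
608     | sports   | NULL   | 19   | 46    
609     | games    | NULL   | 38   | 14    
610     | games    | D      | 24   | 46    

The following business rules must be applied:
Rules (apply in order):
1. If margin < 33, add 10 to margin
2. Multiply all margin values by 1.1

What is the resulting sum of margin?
422.4

Step 1: Apply Rule 1 - Add 10 to records with margin < 33
  - 5 records affected: 118 + (5 × 10) = 168
  - Unaffected records: 216
  - Sum after Rule 1: 384
Step 2: Apply Rule 2 - Multiply all by 1.1
  - 384 × 1.1 = 422.4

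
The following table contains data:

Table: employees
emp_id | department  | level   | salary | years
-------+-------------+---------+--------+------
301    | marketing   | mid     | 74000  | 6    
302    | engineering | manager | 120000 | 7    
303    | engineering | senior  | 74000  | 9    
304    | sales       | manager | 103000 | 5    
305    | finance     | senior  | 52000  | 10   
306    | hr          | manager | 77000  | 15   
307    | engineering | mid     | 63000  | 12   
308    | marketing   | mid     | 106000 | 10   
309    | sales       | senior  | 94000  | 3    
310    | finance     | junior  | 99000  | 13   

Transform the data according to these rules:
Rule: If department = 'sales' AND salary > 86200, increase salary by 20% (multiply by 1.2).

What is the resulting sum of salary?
901400.0

Step 1: Find records where department = 'sales' AND salary > 86200
Step 2: 2 records match, summing to 197000
Step 3: After multiplier: 197000 × 1.2 = 236400.0
Step 4: Unaffected records sum: 665000
Step 5: Final sum = 236400.0 + 665000 = 901400.0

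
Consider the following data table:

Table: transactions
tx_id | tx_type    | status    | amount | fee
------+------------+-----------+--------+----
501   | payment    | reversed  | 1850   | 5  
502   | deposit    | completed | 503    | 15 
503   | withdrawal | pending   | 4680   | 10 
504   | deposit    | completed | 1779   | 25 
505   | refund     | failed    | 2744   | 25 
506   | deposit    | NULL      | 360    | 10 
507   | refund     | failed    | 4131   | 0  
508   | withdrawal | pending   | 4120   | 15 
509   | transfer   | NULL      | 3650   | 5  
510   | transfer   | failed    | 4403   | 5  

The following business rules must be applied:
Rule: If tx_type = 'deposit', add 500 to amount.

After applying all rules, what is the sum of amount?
29720

Step 1: Count records where tx_type = 'deposit': 3
Step 2: Total bonus added: 3 × 500 = 1500
Step 3: Original sum of amount: 28220
Step 4: Final sum = 28220 + 1500 = 29720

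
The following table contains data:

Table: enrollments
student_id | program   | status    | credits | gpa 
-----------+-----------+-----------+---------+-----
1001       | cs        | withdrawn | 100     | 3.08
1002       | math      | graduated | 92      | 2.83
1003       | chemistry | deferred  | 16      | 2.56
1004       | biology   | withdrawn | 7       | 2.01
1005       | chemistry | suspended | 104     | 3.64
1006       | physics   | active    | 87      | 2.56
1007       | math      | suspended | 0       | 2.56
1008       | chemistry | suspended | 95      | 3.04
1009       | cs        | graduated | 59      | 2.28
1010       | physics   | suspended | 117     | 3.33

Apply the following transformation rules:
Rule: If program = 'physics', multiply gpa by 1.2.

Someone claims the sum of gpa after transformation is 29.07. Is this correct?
Yes, the result is correct.

Step 1: Calculate the correct sum after transformation
Step 2: Apply multiplier 1.2 to records where program = 'physics'
Step 3: Correct result = 29.07
Step 4: Claimed result = 29.07
Step 5: 29.07 = 29.07 ✓
Conclusion: The claimed result is correct.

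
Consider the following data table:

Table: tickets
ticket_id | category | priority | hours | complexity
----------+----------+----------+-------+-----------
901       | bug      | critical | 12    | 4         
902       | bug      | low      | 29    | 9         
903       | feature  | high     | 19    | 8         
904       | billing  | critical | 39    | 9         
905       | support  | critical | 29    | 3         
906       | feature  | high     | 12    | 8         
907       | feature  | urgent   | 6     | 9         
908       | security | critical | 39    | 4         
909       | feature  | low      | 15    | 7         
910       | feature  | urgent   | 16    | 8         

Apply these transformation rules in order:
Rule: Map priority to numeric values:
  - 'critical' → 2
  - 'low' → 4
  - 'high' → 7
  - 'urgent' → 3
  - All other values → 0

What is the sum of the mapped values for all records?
36

Step 1: Apply mapping to each record
Step 2: Count by status:
  'critical': 4 records × 2 = 8
  'low': 2 records × 4 = 8
  'high': 2 records × 7 = 14
  'urgent': 2 records × 3 = 6
Step 3: Sum all mapped values = 36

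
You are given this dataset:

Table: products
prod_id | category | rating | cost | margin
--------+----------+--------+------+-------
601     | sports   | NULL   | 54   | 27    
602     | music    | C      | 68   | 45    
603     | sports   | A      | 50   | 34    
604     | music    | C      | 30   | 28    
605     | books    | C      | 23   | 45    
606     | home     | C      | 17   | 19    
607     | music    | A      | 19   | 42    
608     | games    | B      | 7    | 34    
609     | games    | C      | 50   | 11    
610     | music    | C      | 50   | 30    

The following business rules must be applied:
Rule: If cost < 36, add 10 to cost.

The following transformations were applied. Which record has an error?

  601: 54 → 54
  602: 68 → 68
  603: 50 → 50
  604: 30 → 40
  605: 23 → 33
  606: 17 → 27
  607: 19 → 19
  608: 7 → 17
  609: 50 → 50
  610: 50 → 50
Record 607 has an error. The correct transformed value should be 29, not 19.

Step 1: Check each record against the rule
Step 2: Record 607 has cost = 19
Step 3: Since 19 < 36, the bonus should have been applied
Step 4: Correct value = 29, but claimed value = 19
Conclusion: Record 607 has the error.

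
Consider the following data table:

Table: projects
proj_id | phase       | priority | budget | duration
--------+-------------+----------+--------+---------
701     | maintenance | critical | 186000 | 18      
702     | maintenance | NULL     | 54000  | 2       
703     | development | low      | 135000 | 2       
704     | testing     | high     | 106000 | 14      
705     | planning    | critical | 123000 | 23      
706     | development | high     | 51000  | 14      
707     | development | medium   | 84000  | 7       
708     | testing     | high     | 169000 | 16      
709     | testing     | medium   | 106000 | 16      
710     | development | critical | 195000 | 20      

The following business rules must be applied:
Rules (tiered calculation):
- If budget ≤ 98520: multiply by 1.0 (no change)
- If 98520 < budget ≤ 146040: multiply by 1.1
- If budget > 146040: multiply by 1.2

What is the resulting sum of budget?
1366000.0

Step 1: Tier 1 (budget ≤ 98520): 3 records, sum = 189000 × 1.0 = 189000.0
Step 2: Tier 2 (98520 < budget ≤ 146040): 4 records, sum = 470000 × 1.1 = 517000.0
Step 3: Tier 3 (budget > 146040): 3 records, sum = 550000 × 1.2 = 660000.0
Step 4: Final sum = 189000.0 + 517000.0 + 660000.0 = 1366000.0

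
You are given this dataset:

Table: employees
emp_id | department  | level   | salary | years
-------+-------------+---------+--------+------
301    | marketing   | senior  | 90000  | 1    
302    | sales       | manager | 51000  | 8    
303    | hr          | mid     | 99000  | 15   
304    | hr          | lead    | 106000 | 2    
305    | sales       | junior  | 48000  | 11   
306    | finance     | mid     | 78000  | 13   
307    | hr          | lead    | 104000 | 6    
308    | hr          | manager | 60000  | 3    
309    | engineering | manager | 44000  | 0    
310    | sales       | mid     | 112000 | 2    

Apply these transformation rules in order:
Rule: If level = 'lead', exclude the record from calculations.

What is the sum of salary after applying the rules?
582000

Step 1: Identify records where level = 'lead'
Step 2: The excluded records sum to 210000
Step 3: Original total salary = 792000
Step 4: Remaining total = 792000 - 210000 = 582000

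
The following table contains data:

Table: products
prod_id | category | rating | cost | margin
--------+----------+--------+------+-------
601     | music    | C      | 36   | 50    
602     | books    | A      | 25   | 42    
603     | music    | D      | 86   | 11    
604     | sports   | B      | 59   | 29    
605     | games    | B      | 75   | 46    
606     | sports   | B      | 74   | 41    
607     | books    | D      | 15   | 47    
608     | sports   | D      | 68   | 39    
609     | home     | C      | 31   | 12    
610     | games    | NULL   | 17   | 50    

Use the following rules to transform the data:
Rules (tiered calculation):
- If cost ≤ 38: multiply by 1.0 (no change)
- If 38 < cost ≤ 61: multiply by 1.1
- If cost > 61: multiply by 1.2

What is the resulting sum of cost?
552.5

Step 1: Tier 1 (cost ≤ 38): 5 records, sum = 124 × 1.0 = 124.0
Step 2: Tier 2 (38 < cost ≤ 61): 1 records, sum = 59 × 1.1 = 64.9
Step 3: Tier 3 (cost > 61): 4 records, sum = 303 × 1.2 = 363.6
Step 4: Final sum = 124.0 + 64.9 + 363.6 = 552.5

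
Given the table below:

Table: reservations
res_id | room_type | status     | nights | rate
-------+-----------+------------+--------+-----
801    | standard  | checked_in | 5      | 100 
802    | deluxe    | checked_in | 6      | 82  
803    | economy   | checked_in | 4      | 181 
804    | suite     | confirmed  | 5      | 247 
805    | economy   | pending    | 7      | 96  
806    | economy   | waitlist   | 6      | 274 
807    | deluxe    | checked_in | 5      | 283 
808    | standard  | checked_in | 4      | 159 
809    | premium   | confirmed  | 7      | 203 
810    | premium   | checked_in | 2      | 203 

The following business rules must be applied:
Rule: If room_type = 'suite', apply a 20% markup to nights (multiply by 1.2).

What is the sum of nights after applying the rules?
52.0

Step 1: Records with room_type = 'suite' have total nights = 5
Step 2: Apply multiplier: 5 × 1.2 = 6.0
Step 3: Other records total: 46
Step 4: Final sum = 6.0 + 46 = 52.0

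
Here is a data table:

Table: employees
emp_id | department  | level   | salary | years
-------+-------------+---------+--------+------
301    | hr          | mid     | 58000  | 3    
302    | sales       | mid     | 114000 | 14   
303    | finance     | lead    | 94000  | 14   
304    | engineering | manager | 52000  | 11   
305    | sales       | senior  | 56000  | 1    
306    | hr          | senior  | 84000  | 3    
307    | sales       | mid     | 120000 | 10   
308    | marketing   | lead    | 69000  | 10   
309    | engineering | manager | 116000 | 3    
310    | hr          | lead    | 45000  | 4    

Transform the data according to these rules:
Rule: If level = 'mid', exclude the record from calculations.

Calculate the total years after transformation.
46

Step 1: Identify records where level = 'mid'
Step 2: The excluded records sum to 27
Step 3: Original total years = 73
Step 4: Remaining total = 73 - 27 = 46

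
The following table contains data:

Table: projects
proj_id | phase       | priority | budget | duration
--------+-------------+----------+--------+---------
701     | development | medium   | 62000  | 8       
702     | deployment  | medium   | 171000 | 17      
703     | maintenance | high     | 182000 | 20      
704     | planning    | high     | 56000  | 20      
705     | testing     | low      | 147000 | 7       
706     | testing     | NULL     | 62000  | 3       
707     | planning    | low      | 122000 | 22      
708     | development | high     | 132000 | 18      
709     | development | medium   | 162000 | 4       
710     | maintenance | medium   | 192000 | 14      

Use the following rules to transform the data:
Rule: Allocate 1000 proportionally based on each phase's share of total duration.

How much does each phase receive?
deployment: 127.82, development: 225.56, maintenance: 255.64, planning: 315.79, testing: 75.19

Step 1: Calculate total duration = 133
Step 2: Calculate each phase's proportion:
  deployment: 17/133 = 12.78% → 127.82
  development: 30/133 = 22.56% → 225.56
  maintenance: 34/133 = 25.56% → 255.64
  planning: 42/133 = 31.58% → 315.79
  testing: 10/133 = 7.52% → 75.19
Step 3: Verify: sum of allocations ≈ 1000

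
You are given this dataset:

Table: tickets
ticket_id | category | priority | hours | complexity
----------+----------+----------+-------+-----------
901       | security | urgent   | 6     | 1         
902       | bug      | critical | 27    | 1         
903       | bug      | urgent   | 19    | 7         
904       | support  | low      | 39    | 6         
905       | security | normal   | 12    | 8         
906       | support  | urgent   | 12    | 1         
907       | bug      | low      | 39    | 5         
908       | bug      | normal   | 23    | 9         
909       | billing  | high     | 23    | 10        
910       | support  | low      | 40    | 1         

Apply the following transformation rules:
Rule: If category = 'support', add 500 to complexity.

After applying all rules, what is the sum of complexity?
1549

Step 1: Count records where category = 'support': 3
Step 2: Total bonus added: 3 × 500 = 1500
Step 3: Original sum of complexity: 49
Step 4: Final sum = 49 + 1500 = 1549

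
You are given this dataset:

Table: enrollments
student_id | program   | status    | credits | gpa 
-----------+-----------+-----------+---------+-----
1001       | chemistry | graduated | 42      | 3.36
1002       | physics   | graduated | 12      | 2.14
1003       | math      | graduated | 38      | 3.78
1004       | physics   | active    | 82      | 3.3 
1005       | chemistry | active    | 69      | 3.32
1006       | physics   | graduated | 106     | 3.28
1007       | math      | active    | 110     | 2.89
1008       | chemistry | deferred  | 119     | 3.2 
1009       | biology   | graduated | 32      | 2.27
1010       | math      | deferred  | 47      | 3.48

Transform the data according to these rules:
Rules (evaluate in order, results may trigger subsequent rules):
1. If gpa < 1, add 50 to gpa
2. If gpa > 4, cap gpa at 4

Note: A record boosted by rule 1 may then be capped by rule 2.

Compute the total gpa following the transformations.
31.02

Step 1: Apply rule 1 to records with gpa < 1
  - 0 records get bonus of 50
  - Of these, 0 records then exceed 4 and get capped
Step 2: Apply rule 2 to records with gpa > 4
  - 0 records (original) are capped
Step 3: Calculate final sum = 31.02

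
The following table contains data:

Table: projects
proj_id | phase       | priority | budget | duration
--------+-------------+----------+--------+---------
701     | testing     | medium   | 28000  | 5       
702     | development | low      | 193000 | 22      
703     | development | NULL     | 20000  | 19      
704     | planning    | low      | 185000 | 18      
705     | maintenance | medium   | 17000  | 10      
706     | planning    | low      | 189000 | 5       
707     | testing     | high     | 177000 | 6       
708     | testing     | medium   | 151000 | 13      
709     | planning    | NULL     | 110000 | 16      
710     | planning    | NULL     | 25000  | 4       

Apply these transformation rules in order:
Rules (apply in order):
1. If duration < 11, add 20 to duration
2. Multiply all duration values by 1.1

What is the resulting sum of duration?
239.8

Step 1: Apply Rule 1 - Add 20 to records with duration < 11
  - 5 records affected: 30 + (5 × 20) = 130
  - Unaffected records: 88
  - Sum after Rule 1: 218
Step 2: Apply Rule 2 - Multiply all by 1.1
  - 218 × 1.1 = 239.8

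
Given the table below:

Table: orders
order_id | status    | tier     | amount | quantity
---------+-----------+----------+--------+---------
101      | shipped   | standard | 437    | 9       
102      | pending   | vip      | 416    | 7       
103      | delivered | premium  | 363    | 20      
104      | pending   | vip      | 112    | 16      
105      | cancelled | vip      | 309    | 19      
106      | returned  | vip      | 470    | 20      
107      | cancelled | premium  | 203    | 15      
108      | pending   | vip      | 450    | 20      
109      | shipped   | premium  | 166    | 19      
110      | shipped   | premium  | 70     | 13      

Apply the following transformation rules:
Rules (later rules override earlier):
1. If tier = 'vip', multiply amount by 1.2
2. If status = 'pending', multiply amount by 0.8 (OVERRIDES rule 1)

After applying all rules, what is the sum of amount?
2956.2

Step 1: Rule 2 takes priority for records with status = 'pending'
  - 3 records: 978 × 0.8 = 782.4
Step 2: Rule 1 applies to remaining records with tier = 'vip'
  - 2 records: 779 × 1.2 = 934.8
Step 3: Other records unchanged: 1239
Step 4: Final sum = 782.4 + 934.8 + 1239 = 2956.2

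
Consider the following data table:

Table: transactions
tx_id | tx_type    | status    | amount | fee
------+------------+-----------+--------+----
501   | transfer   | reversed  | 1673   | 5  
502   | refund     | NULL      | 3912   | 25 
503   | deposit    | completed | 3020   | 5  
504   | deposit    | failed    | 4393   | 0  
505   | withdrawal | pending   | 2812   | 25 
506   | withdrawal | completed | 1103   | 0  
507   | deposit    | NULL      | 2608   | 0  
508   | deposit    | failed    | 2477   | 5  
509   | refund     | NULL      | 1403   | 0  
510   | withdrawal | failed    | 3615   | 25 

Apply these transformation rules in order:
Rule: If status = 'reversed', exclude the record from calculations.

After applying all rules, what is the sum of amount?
25343

Step 1: Identify records where status = 'reversed'
Step 2: The excluded records sum to 1673
Step 3: Original total amount = 27016
Step 4: Remaining total = 27016 - 1673 = 25343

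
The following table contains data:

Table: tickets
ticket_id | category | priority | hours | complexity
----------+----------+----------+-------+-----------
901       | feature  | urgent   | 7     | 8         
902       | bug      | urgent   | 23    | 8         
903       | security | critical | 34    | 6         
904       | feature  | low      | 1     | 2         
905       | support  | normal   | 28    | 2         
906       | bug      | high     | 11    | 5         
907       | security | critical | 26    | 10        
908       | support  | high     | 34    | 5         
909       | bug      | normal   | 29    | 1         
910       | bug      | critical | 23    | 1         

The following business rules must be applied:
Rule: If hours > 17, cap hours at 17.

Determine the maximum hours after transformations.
17

Step 1: Original maximum hours = 34
Step 2: Apply cap at 17
Step 3: 7 records had hours > 17 and were capped
Step 4: Maximum after transformation = 17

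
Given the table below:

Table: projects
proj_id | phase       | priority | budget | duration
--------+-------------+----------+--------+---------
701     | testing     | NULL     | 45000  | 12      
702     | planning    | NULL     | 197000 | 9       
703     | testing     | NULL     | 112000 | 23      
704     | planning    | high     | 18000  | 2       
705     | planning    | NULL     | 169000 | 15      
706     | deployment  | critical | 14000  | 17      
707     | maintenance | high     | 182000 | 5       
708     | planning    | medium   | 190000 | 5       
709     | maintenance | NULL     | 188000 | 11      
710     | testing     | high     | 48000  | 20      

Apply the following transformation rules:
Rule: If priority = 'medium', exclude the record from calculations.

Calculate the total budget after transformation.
973000

Step 1: Identify records where priority = 'medium'
Step 2: The excluded records sum to 190000
Step 3: Original total budget = 1163000
Step 4: Remaining total = 1163000 - 190000 = 973000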